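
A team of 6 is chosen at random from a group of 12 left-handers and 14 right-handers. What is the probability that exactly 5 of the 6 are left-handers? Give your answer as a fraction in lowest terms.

There are C(26,6) = 230230 ways to choose 6 from 26.
Selections with exactly 5 left-handers: choose 5 of the 12 left-handers and 1 of the 14 right-handers, C(12,5)·C(14,1) = 792·14 = 11088.
Probability = 11088/230230 = 72/1495.

72/1495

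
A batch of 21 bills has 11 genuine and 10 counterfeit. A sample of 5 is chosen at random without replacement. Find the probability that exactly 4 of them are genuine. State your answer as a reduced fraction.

There are C(21,5) = 20349 ways to choose 5 from 21.
Selections with exactly 4 genuine: choose 4 of the 11 genuine and 1 of the 10 counterfeit, C(11,4)·C(10,1) = 330·10 = 3300.
Probability = 3300/20349 = 1100/6783.

1100/6783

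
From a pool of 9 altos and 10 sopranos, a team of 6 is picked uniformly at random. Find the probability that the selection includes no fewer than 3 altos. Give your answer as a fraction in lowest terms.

There are C(19,6) = 27132 ways to choose the 6.
Favorable selections (no fewer than 3 altos): C(9,3)·C(10,3) + C(9,4)·C(10,2) + C(9,5)·C(10,1) + C(9,6)·C(10,0) = 10080 + 5670 + 1260 + 84 = 17094.
Probability = 17094/27132 = 407/646.

407/646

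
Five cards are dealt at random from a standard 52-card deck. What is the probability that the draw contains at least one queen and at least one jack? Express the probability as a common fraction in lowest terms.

There are C(52,5) = 2598960 possible draws.
By inclusion-exclusion on the complements, draws missing all queens or all jacks: C(48,5) + C(48,5) − C(44,5) = 1712304 + 1712304 − 1086008 = 2338600.
So draws with at least one of each: 2598960 − 2338600 = 260360, probability 260360/2598960 = 6509/64974.

6509/64974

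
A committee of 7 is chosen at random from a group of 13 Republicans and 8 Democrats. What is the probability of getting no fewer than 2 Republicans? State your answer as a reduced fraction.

9659/9690

There are C(21,7) = 116280 ways to choose the 7.
Favorable selections (no fewer than 2 Republicans): C(13,2)·C(8,5) + C(13,3)·C(8,4) + C(13,4)·C(8,3) + C(13,5)·C(8,2) + C(13,6)·C(8,1) + C(13,7)·C(8,0) = 4368 + 20020 + 40040 + 36036 + 13728 + 1716 = 115908.
Probability = 115908/116280 = 9659/9690.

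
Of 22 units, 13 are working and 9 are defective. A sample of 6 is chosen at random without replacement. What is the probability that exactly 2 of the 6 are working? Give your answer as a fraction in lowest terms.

468/3553

Total number of selections: C(22,6) = 74613.
Selections with exactly 2 working: choose 2 of the 13 working and 4 of the 9 defective, C(13,2)·C(9,4) = 78·126 = 9828.
Probability = 9828/74613 = 468/3553.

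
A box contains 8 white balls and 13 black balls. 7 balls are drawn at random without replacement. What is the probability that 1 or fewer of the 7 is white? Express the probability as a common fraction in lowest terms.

Total selections: C(21,7) = 116280.
Favorable selections (1 or fewer white): C(8,0)·C(13,7) + C(8,1)·C(13,6) = 1716 + 13728 = 15444.
Probability = 15444/116280 = 429/3230.

429/3230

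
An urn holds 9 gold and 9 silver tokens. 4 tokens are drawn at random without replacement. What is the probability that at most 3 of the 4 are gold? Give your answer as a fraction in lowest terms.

Total selections: C(18,4) = 3060.
The complement is exactly 4 gold: C(9,4)·C(9,0) = 126.
Probability = 1 − 126/3060 = 2934/3060 = 163/170.

163/170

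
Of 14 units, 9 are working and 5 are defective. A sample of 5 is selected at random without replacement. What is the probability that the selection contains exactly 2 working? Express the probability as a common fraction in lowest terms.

There are C(14,5) = 2002 ways to choose 5 from 14.
Selections with exactly 2 working: choose 2 of the 9 working and 3 of the 5 defective, C(9,2)·C(5,3) = 36·10 = 360.
Probability = 360/2002 = 180/1001.

180/1001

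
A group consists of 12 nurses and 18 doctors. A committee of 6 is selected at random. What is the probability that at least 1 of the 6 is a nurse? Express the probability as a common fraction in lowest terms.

There are C(30,6) = 593775 ways to choose the 6.
The complement is all 6 are doctors: C(18,6) = 18564.
Probability = 1 − 18564/593775 = 575211/593775 = 2107/2175.

2107/2175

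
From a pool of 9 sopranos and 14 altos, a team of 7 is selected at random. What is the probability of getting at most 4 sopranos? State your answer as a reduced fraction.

There are C(23,7) = 245157 ways to choose the 7.
Count the complement (more than 4 sopranos): C(9,5)·C(14,2) + C(9,6)·C(14,1) + C(9,7)·C(14,0) = 11466 + 1176 + 36 = 12678.
Probability = 1 − 12678/245157 = 232479/245157 = 77493/81719.

77493/81719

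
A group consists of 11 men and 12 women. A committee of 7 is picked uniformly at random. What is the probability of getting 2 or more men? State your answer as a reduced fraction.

7097/7429

Total selections: C(23,7) = 245157.
Count the complement (fewer than 2 men): C(11,0)·C(12,7) + C(11,1)·C(12,6) = 792 + 10164 = 10956.
Probability = 1 − 10956/245157 = 234201/245157 = 7097/7429.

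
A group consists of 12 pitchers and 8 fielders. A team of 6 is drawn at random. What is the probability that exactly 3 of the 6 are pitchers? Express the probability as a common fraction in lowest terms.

There are C(20,6) = 38760 ways to choose 6 from 20.
Selections with exactly 3 pitchers: choose 3 of the 12 pitchers and 3 of the 8 fielders, C(12,3)·C(8,3) = 220·56 = 12320.
Probability = 12320/38760 = 308/969.

308/969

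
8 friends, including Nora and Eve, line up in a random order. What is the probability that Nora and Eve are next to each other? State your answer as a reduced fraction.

There are 8! = 40320 arrangements.
Treat Nora and Eve as a block: 7! arrangements of the blocks × 2 orders within the block = 2·5040 = 10080.
Probability = 10080/40320 = 1/4.

1/4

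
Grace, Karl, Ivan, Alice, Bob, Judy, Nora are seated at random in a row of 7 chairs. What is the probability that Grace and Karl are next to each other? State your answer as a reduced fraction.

There are 7! = 5040 arrangements.
Treat Grace and Karl as a block: 6! arrangements of the blocks × 2 orders within the block = 2·720 = 1440.
Probability = 1440/5040 = 2/7.

2/7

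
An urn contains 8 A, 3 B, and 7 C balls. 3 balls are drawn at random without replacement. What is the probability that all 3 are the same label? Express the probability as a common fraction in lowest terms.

23/204

There are C(18,3) = 816 ways to draw 3 balls.
All same label: C(8,3) + C(3,3) + C(7,3) = 56 + 1 + 35 = 92.
Probability = 92/816 = 23/204.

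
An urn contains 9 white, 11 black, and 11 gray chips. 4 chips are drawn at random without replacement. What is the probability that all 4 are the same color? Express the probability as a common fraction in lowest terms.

There are C(31,4) = 31465 ways to draw 4 chips.
All same color: C(9,4) + C(11,4) + C(11,4) = 126 + 330 + 330 = 786.
Probability = 786/31465.

786/31465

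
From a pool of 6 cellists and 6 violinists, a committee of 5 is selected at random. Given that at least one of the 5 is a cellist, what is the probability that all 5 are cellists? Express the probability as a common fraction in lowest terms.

Work in counts. Selections with at least one cellist: C(12,5) − C(6,5) = 792 − 6 = 786.
Of those, selections where all 5 are cellists: C(6,5) = 6.
Conditional probability = 6/786 = 1/131.

1/131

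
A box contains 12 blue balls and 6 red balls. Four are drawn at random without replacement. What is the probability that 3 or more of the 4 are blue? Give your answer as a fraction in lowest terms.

Total selections: C(18,4) = 3060.
Favorable selections (3 or more blue): C(12,3)·C(6,1) + C(12,4)·C(6,0) = 1320 + 495 = 1815.
Probability = 1815/3060 = 121/204.

121/204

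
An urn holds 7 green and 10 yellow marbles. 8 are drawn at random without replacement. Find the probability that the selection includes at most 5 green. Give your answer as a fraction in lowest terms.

Total selections: C(17,8) = 24310.
Count the complement (more than 5 green): C(7,6)·C(10,2) + C(7,7)·C(10,1) = 315 + 10 = 325.
Probability = 1 − 325/24310 = 23985/24310 = 369/374.

369/374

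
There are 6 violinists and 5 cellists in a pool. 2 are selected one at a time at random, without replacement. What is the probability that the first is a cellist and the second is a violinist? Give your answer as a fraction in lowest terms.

3/11

Multiply the conditional probabilities at each draw: 5/11 · 6/10 = 30/110 = 3/11.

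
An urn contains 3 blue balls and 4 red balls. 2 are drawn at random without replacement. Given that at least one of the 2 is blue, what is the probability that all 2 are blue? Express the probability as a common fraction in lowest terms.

1/5

Work in counts. Selections with at least one blue: C(7,2) − C(4,2) = 21 − 6 = 15.
Of those, selections where all 2 are blue: C(3,2) = 3.
Conditional probability = 3/15 = 1/5.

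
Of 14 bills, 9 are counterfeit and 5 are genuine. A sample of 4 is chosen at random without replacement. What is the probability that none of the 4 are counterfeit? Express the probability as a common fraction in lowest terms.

There are C(14,4) = 1001 possible selections.
Selections with no counterfeit (all genuine): C(5,4) = 5.
Probability = 5/1001.

5/1001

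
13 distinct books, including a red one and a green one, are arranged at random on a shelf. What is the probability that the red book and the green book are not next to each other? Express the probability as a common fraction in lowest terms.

There are 13! = 6227020800 arrangements.
Arrangements with the red book and the green book adjacent: 2·12! = 958003200.
So not adjacent: 6227020800 − 958003200 = 5269017600, probability 5269017600/6227020800 = 11/13.

11/13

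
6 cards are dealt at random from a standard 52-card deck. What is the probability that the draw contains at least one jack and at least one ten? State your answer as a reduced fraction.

There are C(52,6) = 20358520 possible draws.
By inclusion-exclusion on the complements, draws missing all jacks or all tens: C(48,6) + C(48,6) − C(44,6) = 12271512 + 12271512 − 7059052 = 17483972.
So draws with at least one of each: 20358520 − 17483972 = 2874548, probability 2874548/20358520 = 718637/5089630.

718637/5089630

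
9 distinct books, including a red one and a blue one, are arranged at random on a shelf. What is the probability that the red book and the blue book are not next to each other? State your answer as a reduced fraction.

There are 9! = 362880 arrangements.
Arrangements with the red book and the blue book adjacent: 2·8! = 80640.
So not adjacent: 362880 − 80640 = 282240, probability 282240/362880 = 7/9.

7/9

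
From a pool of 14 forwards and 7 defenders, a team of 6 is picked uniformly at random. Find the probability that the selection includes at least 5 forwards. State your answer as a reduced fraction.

Total selections: C(21,6) = 54264.
Favorable selections (at least 5 forwards): C(14,5)·C(7,1) + C(14,6)·C(7,0) = 14014 + 3003 = 17017.
Probability = 17017/54264 = 143/456.

143/456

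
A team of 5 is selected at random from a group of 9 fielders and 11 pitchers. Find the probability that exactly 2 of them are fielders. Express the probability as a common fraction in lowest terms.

The sample space is all 5-subsets of the 20: C(20,5) = 15504.
Selections with exactly 2 fielders: choose 2 of the 9 fielders and 3 of the 11 pitchers, C(9,2)·C(11,3) = 36·165 = 5940.
Probability = 5940/15504 = 495/1292.

495/1292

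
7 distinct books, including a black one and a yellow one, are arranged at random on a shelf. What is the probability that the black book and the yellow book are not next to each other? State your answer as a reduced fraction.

There are 7! = 5040 arrangements.
Arrangements with the black book and the yellow book adjacent: 2·6! = 1440.
So not adjacent: 5040 − 1440 = 3600, probability 3600/5040 = 5/7.

5/7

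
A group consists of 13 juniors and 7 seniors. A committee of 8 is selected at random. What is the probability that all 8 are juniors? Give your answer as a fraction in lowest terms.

33/3230

There are C(20,8) = 125970 possible selections.
Selections with all juniors: C(13,8) = 1287.
Probability = 1287/125970 = 33/3230.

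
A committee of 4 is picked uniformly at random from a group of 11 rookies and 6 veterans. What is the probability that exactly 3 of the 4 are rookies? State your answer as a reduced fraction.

Total number of selections: C(17,4) = 2380.
Selections with exactly 3 rookies: choose 3 of the 11 rookies and 1 of the 6 veterans, C(11,3)·C(6,1) = 165·6 = 990.
Probability = 990/2380 = 99/238.

99/238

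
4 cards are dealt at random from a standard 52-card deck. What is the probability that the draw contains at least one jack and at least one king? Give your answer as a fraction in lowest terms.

1332/20825

There are C(52,4) = 270725 possible draws.
By inclusion-exclusion on the complements, draws missing all jacks or all kings: C(48,4) + C(48,4) − C(44,4) = 194580 + 194580 − 135751 = 253409.
So draws with at least one of each: 270725 − 253409 = 17316, probability 17316/270725 = 1332/20825.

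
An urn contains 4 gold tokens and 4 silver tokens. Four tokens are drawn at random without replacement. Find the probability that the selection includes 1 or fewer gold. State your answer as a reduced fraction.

17/70

Total selections: C(8,4) = 70.
Favorable selections (1 or fewer gold): C(4,0)·C(4,4) + C(4,1)·C(4,3) = 1 + 16 = 17.
Probability = 17/70.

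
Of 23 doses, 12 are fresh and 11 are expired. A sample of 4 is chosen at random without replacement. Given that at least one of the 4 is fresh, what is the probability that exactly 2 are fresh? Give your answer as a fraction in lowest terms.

Work in counts. Selections with at least one fresh: C(23,4) − C(11,4) = 8855 − 330 = 8525.
Of those, selections where exactly 2 are fresh: C(12,2)·C(11,2) = 66·55 = 3630.
Conditional probability = 3630/8525 = 66/155.

66/155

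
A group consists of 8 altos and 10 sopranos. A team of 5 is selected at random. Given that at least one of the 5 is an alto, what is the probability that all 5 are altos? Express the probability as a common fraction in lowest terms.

Work in counts. Selections with at least one alto: C(18,5) − C(10,5) = 8568 − 252 = 8316.
Of those, selections where all 5 are altos: C(8,5) = 56.
Conditional probability = 56/8316 = 2/297.

2/297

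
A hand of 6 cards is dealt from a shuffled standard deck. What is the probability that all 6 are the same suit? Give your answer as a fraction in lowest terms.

There are C(52,6) = 20358520 possible 6-card hands.
Hands of one suit: 4 suits × C(13,6) = 4·1716 = 6864.
Probability = 6864/20358520 = 66/195755.

66/195755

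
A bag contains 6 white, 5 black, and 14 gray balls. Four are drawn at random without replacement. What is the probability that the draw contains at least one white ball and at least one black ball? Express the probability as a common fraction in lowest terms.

493/1265

There are C(25,4) = 12650 possible draws.
By inclusion-exclusion on the complements, draws missing all white or all black: C(19,4) + C(20,4) − C(14,4) = 3876 + 4845 − 1001 = 7720.
So draws with at least one of each: 12650 − 7720 = 4930, probability 4930/12650 = 493/1265.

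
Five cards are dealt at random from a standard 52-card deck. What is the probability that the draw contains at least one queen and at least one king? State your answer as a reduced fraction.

There are C(52,5) = 2598960 possible draws.
By inclusion-exclusion on the complements, draws missing all queens or all kings: C(48,5) + C(48,5) − C(44,5) = 1712304 + 1712304 − 1086008 = 2338600.
So draws with at least one of each: 2598960 − 2338600 = 260360, probability 260360/2598960 = 6509/64974.

6509/64974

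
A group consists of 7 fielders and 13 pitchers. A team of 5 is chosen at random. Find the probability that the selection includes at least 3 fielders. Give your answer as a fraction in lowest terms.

Total selections: C(20,5) = 15504.
Favorable selections (at least 3 fielders): C(7,3)·C(13,2) + C(7,4)·C(13,1) + C(7,5)·C(13,0) = 2730 + 455 + 21 = 3206.
Probability = 3206/15504 = 1603/7752.

1603/7752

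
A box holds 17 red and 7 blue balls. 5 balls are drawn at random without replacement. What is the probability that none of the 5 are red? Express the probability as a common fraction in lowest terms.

1/2024

There are C(24,5) = 42504 possible selections.
Selections with no red (all blue): C(7,5) = 21.
Probability = 21/42504 = 1/2024.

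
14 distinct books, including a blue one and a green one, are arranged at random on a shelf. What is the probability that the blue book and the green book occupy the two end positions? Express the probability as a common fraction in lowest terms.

There are 14! = 87178291200 arrangements.
Place the blue book and the green book at the ends in 2 ways, arrange the remaining 12 in 12! = 479001600 ways: 2·479001600 = 958003200.
Probability = 958003200/87178291200 = 1/91.

1/91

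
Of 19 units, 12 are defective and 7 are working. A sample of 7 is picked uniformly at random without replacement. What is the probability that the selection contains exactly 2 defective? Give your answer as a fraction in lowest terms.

There are C(19,7) = 50388 ways to choose 7 from 19.
Selections with exactly 2 defective: choose 2 of the 12 defective and 5 of the 7 working, C(12,2)·C(7,5) = 66·21 = 1386.
Probability = 1386/50388 = 231/8398.

231/8398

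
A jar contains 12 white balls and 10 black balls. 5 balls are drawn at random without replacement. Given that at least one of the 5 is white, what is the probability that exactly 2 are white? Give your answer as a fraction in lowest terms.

440/1449

Work in counts. Selections with at least one white: C(22,5) − C(10,5) = 26334 − 252 = 26082.
Of those, selections where exactly 2 are white: C(12,2)·C(10,3) = 66·120 = 7920.
Conditional probability = 7920/26082 = 440/1449.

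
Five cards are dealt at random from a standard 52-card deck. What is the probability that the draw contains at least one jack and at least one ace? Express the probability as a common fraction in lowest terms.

There are C(52,5) = 2598960 possible draws.
By inclusion-exclusion on the complements, draws missing all jacks or all aces: C(48,5) + C(48,5) − C(44,5) = 1712304 + 1712304 − 1086008 = 2338600.
So draws with at least one of each: 2598960 − 2338600 = 260360, probability 260360/2598960 = 6509/64974.

6509/64974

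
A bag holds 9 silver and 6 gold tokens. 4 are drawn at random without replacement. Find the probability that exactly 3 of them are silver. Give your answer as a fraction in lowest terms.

24/65

Total number of selections: C(15,4) = 1365.
Selections with exactly 3 silver: choose 3 of the 9 silver and 1 of the 6 gold, C(9,3)·C(6,1) = 84·6 = 504.
Probability = 504/1365 = 24/65.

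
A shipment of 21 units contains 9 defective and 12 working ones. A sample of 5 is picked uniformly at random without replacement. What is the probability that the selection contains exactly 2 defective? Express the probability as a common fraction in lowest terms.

The sample space is all 5-subsets of the 21: C(21,5) = 20349.
Selections with exactly 2 defective: choose 2 of the 9 defective and 3 of the 12 working, C(9,2)·C(12,3) = 36·220 = 7920.
Probability = 7920/20349 = 880/2261.

880/2261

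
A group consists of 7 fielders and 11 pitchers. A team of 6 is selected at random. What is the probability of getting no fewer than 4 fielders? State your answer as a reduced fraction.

Total selections: C(18,6) = 18564.
Favorable selections (no fewer than 4 fielders): C(7,4)·C(11,2) + C(7,5)·C(11,1) + C(7,6)·C(11,0) = 1925 + 231 + 7 = 2163.
Probability = 2163/18564 = 103/884.

103/884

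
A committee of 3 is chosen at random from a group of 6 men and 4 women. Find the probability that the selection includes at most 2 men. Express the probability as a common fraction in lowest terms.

There are C(10,3) = 120 ways to choose the 3.
The complement is exactly 3 men: C(6,3)·C(4,0) = 20.
Probability = 1 − 20/120 = 100/120 = 5/6.

5/6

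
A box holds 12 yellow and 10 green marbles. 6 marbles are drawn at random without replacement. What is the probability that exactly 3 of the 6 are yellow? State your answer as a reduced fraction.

800/2261

There are C(22,6) = 74613 ways to choose 6 from 22.
Selections with exactly 3 yellow: choose 3 of the 12 yellow and 3 of the 10 green, C(12,3)·C(10,3) = 220·120 = 26400.
Probability = 26400/74613 = 800/2261.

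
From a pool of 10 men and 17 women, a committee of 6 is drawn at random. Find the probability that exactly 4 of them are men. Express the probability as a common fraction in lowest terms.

There are C(27,6) = 296010 ways to choose 6 from 27.
Selections with exactly 4 men: choose 4 of the 10 men and 2 of the 17 women, C(10,4)·C(17,2) = 210·136 = 28560.
Probability = 28560/296010 = 952/9867.

952/9867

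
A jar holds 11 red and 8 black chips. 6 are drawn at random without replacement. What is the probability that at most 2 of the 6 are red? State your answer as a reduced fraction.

Total selections: C(19,6) = 27132.
Favorable selections (at most 2 red): C(11,0)·C(8,6) + C(11,1)·C(8,5) + C(11,2)·C(8,4) = 28 + 616 + 3850 = 4494.
Probability = 4494/27132 = 107/646.

107/646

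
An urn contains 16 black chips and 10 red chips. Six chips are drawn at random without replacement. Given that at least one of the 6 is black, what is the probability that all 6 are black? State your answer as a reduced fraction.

Work in counts. Selections with at least one black: C(26,6) − C(10,6) = 230230 − 210 = 230020.
Of those, selections where all 6 are black: C(16,6) = 8008.
Conditional probability = 8008/230020 = 286/8215.

286/8215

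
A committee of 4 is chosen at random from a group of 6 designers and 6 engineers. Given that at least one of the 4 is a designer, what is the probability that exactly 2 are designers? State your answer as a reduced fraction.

Work in counts. Selections with at least one designer: C(12,4) − C(6,4) = 495 − 15 = 480.
Of those, selections where exactly 2 are designers: C(6,2)·C(6,2) = 15·15 = 225.
Conditional probability = 225/480 = 15/32.

15/32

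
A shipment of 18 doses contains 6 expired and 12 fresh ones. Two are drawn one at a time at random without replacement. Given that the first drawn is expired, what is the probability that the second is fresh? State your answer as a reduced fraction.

After removing one expired, 17 remain: 5 expired and 12 fresh.
So the probability the next is fresh is 12/17.

12/17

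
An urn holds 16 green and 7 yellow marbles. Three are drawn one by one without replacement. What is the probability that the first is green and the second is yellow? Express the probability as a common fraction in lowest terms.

56/253

Multiply the conditional probabilities at each draw: 16/23 · 7/22 = 112/506 = 56/253.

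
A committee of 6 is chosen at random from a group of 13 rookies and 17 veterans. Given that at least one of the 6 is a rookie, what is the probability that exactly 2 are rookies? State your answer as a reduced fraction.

2040/6389

Work in counts. Selections with at least one rookie: C(30,6) − C(17,6) = 593775 − 12376 = 581399.
Of those, selections where exactly 2 are rookies: C(13,2)·C(17,4) = 78·2380 = 185640.
Conditional probability = 185640/581399 = 2040/6389.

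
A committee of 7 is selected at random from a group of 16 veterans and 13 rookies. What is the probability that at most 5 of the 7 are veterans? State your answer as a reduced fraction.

27793/30015

Total selections: C(29,7) = 1560780.
Favorable selections (at most 5 veterans): C(16,0)·C(13,7) + C(16,1)·C(13,6) + C(16,2)·C(13,5) + C(16,3)·C(13,4) + C(16,4)·C(13,3) + C(16,5)·C(13,2) = 1716 + 27456 + 154440 + 400400 + 520520 + 340704 = 1445236.
Probability = 1445236/1560780 = 27793/30015.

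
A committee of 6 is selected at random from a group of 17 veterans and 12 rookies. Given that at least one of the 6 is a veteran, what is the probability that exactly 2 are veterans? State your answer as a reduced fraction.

Work in counts. Selections with at least one veteran: C(29,6) − C(12,6) = 475020 − 924 = 474096.
Of those, selections where exactly 2 are veterans: C(17,2)·C(12,4) = 136·495 = 67320.
Conditional probability = 67320/474096 = 165/1162.

165/1162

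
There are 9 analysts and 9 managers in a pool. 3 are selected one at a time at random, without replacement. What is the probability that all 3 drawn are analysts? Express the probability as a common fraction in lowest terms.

7/68

Multiply the conditional probabilities at each draw: 9/18 · 8/17 · 7/16 = 504/4896 = 7/68.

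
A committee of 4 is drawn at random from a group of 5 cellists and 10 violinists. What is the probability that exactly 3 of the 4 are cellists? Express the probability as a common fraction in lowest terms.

20/273

Total number of selections: C(15,4) = 1365.
Selections with exactly 3 cellists: choose 3 of the 5 cellists and 1 of the 10 violinists, C(5,3)·C(10,1) = 10·10 = 100.
Probability = 100/1365 = 20/273.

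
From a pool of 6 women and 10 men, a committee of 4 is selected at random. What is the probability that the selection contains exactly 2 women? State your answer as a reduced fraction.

135/364

Total number of selections: C(16,4) = 1820.
Selections with exactly 2 women: choose 2 of the 6 women and 2 of the 10 men, C(6,2)·C(10,2) = 15·45 = 675.
Probability = 675/1820 = 135/364.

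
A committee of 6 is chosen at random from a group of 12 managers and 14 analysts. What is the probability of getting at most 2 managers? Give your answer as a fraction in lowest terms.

Total selections: C(26,6) = 230230.
Favorable selections (at most 2 managers): C(12,0)·C(14,6) + C(12,1)·C(14,5) + C(12,2)·C(14,4) = 3003 + 24024 + 66066 = 93093.
Probability = 93093/230230 = 93/230.

93/230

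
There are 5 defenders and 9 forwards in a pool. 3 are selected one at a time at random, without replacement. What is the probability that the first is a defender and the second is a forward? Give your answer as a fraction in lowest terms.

Multiply the conditional probabilities at each draw: 5/14 · 9/13 = 45/182.

45/182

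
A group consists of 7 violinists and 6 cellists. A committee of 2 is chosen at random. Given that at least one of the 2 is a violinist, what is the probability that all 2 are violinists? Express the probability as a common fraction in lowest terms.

1/3

Work in counts. Selections with at least one violinist: C(13,2) − C(6,2) = 78 − 15 = 63.
Of those, selections where all 2 are violinists: C(7,2) = 21.
Conditional probability = 21/63 = 1/3.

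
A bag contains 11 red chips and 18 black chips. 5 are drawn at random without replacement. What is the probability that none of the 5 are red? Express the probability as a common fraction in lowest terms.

There are C(29,5) = 118755 possible selections.
Selections with no red (all black): C(18,5) = 8568.
Probability = 8568/118755 = 136/1885.

136/1885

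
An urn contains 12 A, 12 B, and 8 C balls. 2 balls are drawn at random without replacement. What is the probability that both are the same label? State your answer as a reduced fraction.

10/31

There are C(32,2) = 496 ways to draw 2 balls.
All same label: C(12,2) + C(12,2) + C(8,2) = 66 + 66 + 28 = 160.
Probability = 160/496 = 10/31.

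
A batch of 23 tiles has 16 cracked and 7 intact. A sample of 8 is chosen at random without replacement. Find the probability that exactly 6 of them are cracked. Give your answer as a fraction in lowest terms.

2548/7429

Total number of selections: C(23,8) = 490314.
Selections with exactly 6 cracked: choose 6 of the 16 cracked and 2 of the 7 intact, C(16,6)·C(7,2) = 8008·21 = 168168.
Probability = 168168/490314 = 2548/7429.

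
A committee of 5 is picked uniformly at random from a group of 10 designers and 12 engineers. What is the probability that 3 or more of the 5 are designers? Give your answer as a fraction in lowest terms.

There are C(22,5) = 26334 ways to choose the 5.
Favorable selections (3 or more designers): C(10,3)·C(12,2) + C(10,4)·C(12,1) + C(10,5)·C(12,0) = 7920 + 2520 + 252 = 10692.
Probability = 10692/26334 = 54/133.

54/133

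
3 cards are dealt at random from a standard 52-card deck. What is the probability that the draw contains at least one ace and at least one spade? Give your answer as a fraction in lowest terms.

There are C(52,3) = 22100 possible draws.
By inclusion-exclusion on the complements, draws missing all aces or all spades: C(48,3) + C(39,3) − C(36,3) = 17296 + 9139 − 7140 = 19295.
So draws with at least one of each: 22100 − 19295 = 2805, probability 2805/22100 = 33/260.

33/260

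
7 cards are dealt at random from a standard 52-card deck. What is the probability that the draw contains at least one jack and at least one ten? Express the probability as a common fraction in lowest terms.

There are C(52,7) = 133784560 possible draws.
By inclusion-exclusion on the complements, draws missing all jacks or all tens: C(48,7) + C(48,7) − C(44,7) = 73629072 + 73629072 − 38320568 = 108937576.
So draws with at least one of each: 133784560 − 108937576 = 24846984, probability 24846984/133784560 = 3105873/16723070.

3105873/16723070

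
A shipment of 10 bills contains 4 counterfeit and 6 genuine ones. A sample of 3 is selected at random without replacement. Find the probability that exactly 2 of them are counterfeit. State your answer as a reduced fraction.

3/10

There are C(10,3) = 120 ways to choose 3 from 10.
Selections with exactly 2 counterfeit: choose 2 of the 4 counterfeit and 1 of the 6 genuine, C(4,2)·C(6,1) = 6·6 = 36.
Probability = 36/120 = 3/10.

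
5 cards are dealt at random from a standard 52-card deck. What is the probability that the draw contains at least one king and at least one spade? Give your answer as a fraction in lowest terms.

229297/866320

There are C(52,5) = 2598960 possible draws.
By inclusion-exclusion on the complements, draws missing all kings or all spades: C(48,5) + C(39,5) − C(36,5) = 1712304 + 575757 − 376992 = 1911069.
So draws with at least one of each: 2598960 − 1911069 = 687891, probability 687891/2598960 = 229297/866320.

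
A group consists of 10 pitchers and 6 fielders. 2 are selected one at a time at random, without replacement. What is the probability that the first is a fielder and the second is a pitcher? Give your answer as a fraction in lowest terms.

Multiply the conditional probabilities at each draw: 6/16 · 10/15 = 60/240 = 1/4.

1/4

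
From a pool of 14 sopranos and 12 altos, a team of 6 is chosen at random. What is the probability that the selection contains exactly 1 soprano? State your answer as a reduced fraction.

Total number of selections: C(26,6) = 230230.
Selections with exactly 1 soprano: choose 1 of the 14 sopranos and 5 of the 12 altos, C(14,1)·C(12,5) = 14·792 = 11088.
Probability = 11088/230230 = 72/1495.

72/1495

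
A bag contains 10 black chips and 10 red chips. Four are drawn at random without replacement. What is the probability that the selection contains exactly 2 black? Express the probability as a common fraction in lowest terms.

135/323

There are C(20,4) = 4845 ways to choose 4 from 20.
Selections with exactly 2 black: choose 2 of the 10 black and 2 of the 10 red, C(10,2)·C(10,2) = 45·45 = 2025.
Probability = 2025/4845 = 135/323.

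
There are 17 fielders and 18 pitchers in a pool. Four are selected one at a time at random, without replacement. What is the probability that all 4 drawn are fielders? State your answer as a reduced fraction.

1/22

Multiply the conditional probabilities at each draw: 17/35 · 16/34 · 15/33 · 14/32 = 57120/1256640 = 1/22.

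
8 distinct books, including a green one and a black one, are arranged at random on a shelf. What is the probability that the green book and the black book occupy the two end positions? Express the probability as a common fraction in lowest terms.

1/28

There are 8! = 40320 arrangements.
Place the green book and the black book at the ends in 2 ways, arrange the remaining 6 in 6! = 720 ways: 2·720 = 1440.
Probability = 1440/40320 = 1/28.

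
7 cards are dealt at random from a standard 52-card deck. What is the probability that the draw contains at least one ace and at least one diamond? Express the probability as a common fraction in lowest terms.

There are C(52,7) = 133784560 possible draws.
By inclusion-exclusion on the complements, draws missing all aces or all diamonds: C(48,7) + C(39,7) − C(36,7) = 73629072 + 15380937 − 8347680 = 80662329.
So draws with at least one of each: 133784560 − 80662329 = 53122231, probability 53122231/133784560.

53122231/133784560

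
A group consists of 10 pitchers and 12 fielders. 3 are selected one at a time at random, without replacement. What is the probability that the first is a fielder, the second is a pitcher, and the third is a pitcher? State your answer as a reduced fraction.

Multiply the conditional probabilities at each draw: 12/22 · 10/21 · 9/20 = 1080/9240 = 9/77.

9/77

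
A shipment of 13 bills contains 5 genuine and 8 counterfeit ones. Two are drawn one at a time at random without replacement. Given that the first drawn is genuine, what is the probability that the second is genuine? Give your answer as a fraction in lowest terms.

1/3

After removing one genuine, 12 remain: 4 genuine and 8 counterfeit.
So the probability the next is genuine is 4/12 = 1/3.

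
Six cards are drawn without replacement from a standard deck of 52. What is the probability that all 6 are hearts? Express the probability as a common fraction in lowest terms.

33/391510

There are C(52,6) = 20358520 possible 6-card hands.
Hands that are all hearts: C(13,6) = 1716.
Probability = 1716/20358520 = 33/391510.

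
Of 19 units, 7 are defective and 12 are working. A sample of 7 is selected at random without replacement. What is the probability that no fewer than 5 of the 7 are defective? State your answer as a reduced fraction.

There are C(19,7) = 50388 ways to choose the 7.
Favorable selections (no fewer than 5 defective): C(7,5)·C(12,2) + C(7,6)·C(12,1) + C(7,7)·C(12,0) = 1386 + 84 + 1 = 1471.
Probability = 1471/50388.

1471/50388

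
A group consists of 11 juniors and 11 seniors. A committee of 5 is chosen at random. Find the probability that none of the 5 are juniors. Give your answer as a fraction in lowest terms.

There are C(22,5) = 26334 possible selections.
Selections with no juniors (all seniors): C(11,5) = 462.
Probability = 462/26334 = 1/57.

1/57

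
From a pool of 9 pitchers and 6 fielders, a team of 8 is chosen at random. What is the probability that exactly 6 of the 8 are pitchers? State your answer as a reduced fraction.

28/143

Total number of selections: C(15,8) = 6435.
Selections with exactly 6 pitchers: choose 6 of the 9 pitchers and 2 of the 6 fielders, C(9,6)·C(6,2) = 84·15 = 1260.
Probability = 1260/6435 = 28/143.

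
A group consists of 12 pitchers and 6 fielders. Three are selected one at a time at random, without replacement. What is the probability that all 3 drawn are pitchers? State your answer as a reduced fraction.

Multiply the conditional probabilities at each draw: 12/18 · 11/17 · 10/16 = 1320/4896 = 55/204.

55/204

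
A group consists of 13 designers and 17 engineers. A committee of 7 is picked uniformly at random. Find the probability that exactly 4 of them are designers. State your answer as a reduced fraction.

187/783

Total number of selections: C(30,7) = 2035800.
Selections with exactly 4 designers: choose 4 of the 13 designers and 3 of the 17 engineers, C(13,4)·C(17,3) = 715·680 = 486200.
Probability = 486200/2035800 = 187/783.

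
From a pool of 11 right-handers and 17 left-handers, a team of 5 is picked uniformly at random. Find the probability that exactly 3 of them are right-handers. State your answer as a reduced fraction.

187/819

Total number of selections: C(28,5) = 98280.
Selections with exactly 3 right-handers: choose 3 of the 11 right-handers and 2 of the 17 left-handers, C(11,3)·C(17,2) = 165·136 = 22440.
Probability = 22440/98280 = 187/819.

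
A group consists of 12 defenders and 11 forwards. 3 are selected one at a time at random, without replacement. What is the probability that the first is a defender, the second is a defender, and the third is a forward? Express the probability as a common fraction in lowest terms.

22/161

Multiply the conditional probabilities at each draw: 12/23 · 11/22 · 11/21 = 1452/10626 = 22/161.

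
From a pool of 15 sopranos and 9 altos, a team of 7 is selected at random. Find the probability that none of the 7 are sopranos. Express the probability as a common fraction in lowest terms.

There are C(24,7) = 346104 possible selections.
Selections with no sopranos (all altos): C(9,7) = 36.
Probability = 36/346104 = 1/9614.

1/9614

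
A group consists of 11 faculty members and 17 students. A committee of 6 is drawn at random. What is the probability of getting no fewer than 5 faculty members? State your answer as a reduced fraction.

33/1495

Total selections: C(28,6) = 376740.
Favorable selections (no fewer than 5 faculty members): C(11,5)·C(17,1) + C(11,6)·C(17,0) = 7854 + 462 = 8316.
Probability = 8316/376740 = 33/1495.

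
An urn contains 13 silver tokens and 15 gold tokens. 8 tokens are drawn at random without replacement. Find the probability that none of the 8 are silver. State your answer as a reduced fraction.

There are C(28,8) = 3108105 possible selections.
Selections with no silver (all gold): C(15,8) = 6435.
Probability = 6435/3108105 = 1/483.

1/483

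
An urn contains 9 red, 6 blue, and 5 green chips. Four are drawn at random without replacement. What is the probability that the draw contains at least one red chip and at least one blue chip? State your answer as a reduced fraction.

69/95

There are C(20,4) = 4845 possible draws.
By inclusion-exclusion on the complements, draws missing all red or all blue: C(11,4) + C(14,4) − C(5,4) = 330 + 1001 − 5 = 1326.
So draws with at least one of each: 4845 − 1326 = 3519, probability 3519/4845 = 69/95.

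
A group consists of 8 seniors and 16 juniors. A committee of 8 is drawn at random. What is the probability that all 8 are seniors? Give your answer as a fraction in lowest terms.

There are C(24,8) = 735471 possible selections.
Selections with all seniors: C(8,8) = 1.
Probability = 1/735471.

1/735471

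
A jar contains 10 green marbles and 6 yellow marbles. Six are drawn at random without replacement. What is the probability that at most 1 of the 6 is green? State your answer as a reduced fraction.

61/8008

There are C(16,6) = 8008 ways to choose the 6.
Favorable selections (at most 1 green): C(10,0)·C(6,6) + C(10,1)·C(6,5) = 1 + 60 = 61.
Probability = 61/8008.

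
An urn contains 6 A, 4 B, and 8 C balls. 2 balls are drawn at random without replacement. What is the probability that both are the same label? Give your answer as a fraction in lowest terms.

49/153

There are C(18,2) = 153 ways to draw 2 balls.
All same label: C(6,2) + C(4,2) + C(8,2) = 15 + 6 + 28 = 49.
Probability = 49/153.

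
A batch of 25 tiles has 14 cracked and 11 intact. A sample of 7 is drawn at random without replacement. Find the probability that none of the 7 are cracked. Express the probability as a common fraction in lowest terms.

There are C(25,7) = 480700 possible selections.
Selections with no cracked (all intact): C(11,7) = 330.
Probability = 330/480700 = 3/4370.

3/4370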